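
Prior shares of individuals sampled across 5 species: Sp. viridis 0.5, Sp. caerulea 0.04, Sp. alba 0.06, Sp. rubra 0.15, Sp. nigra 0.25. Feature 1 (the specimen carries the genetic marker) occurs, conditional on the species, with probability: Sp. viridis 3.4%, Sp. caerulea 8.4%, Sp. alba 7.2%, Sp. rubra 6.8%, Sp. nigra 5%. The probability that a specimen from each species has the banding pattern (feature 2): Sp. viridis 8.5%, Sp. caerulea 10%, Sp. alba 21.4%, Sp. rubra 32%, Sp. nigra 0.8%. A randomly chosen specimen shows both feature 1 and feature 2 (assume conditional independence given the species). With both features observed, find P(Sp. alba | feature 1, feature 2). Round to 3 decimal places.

0.152

By Bayes' rule, posterior ∝ prior × likelihood:
  Sp. viridis: 0.5 × 0.034 × 0.085 = 0.001445
  Sp. caerulea: 0.04 × 0.084 × 0.1 = 0.000336
  Sp. alba: 0.06 × 0.072 × 0.214 = 0.00092448
  Sp. rubra: 0.15 × 0.068 × 0.32 = 0.003264
  Sp. nigra: 0.25 × 0.05 × 0.008 = 0.0001
Normalizing constant = 0.00606948.
P(Sp. alba | evidence) = 0.00092448 / 0.00606948 ≈ 0.152.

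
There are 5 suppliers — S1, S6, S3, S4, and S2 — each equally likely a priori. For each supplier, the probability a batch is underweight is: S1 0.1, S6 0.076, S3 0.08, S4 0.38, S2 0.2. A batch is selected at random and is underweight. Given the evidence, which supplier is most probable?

S4

Since the prior is uniform, the posterior is proportional to the likelihood:
  S1: 0.1
  S6: 0.076
  S3: 0.08
  S4: 0.38
  S2: 0.2
Normalizing constant = 0.836.
Largest term belongs to S4, so S4 is most probable.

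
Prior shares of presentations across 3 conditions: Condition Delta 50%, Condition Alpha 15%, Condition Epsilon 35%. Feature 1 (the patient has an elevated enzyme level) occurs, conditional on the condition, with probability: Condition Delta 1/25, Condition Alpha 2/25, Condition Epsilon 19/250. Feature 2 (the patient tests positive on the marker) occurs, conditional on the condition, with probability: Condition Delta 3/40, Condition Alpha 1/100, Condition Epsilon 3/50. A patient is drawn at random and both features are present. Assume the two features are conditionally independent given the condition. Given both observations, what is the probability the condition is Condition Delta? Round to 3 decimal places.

0.466

Compute prior × likelihood for every hypothesis:
  Condition Delta: 0.5 × 0.04 × 0.075 = 0.0015
  Condition Alpha: 0.15 × 0.08 × 0.01 = 0.00012
  Condition Epsilon: 0.35 × 0.076 × 0.06 = 0.001596
Normalizing constant = 0.003216.
P(Condition Delta | evidence) = 0.0015 / 0.003216 ≈ 0.466.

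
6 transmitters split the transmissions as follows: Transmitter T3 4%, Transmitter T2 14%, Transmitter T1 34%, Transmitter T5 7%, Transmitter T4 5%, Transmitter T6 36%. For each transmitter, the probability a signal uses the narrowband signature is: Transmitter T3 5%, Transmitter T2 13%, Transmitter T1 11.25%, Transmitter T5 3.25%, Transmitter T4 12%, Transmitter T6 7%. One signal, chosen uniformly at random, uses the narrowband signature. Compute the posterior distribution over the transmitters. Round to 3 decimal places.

Unnormalized posteriors (prior × likelihood):
  Transmitter T3: 0.04 × 0.05 = 0.002
  Transmitter T2: 0.14 × 0.13 = 0.0182
  Transmitter T1: 0.34 × 0.1125 = 0.03825
  Transmitter T5: 0.07 × 0.0325 = 0.002275
  Transmitter T4: 0.05 × 0.12 = 0.006
  Transmitter T6: 0.36 × 0.07 = 0.0252
Sum = 0.091925.
P(Transmitter T3 | narrowband) = 0.002/0.091925 ≈ 0.022
P(Transmitter T2 | narrowband) = 0.0182/0.091925 ≈ 0.198
P(Transmitter T1 | narrowband) = 0.03825/0.091925 ≈ 0.416
P(Transmitter T5 | narrowband) = 0.002275/0.091925 ≈ 0.025
P(Transmitter T4 | narrowband) = 0.006/0.091925 ≈ 0.065
P(Transmitter T6 | narrowband) = 0.0252/0.091925 ≈ 0.274

Transmitter T3 0.022, Transmitter T2 0.198, Transmitter T1 0.416, Transmitter T5 0.025, Transmitter T4 0.065, Transmitter T6 0.274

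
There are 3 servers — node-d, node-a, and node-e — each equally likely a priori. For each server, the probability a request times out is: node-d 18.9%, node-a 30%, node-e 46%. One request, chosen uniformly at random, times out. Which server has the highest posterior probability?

node-e

Since the prior is uniform, the posterior is proportional to the likelihood:
  node-d: 0.189
  node-a: 0.3
  node-e: 0.46
Total = 0.949.
Largest term belongs to node-e, so node-e is most probable.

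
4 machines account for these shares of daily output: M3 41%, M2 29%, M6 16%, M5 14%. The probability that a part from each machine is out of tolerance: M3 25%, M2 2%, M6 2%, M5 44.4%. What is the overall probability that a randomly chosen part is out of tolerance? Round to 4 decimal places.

By Bayes' rule, posterior ∝ prior × likelihood:
  M3: 0.41 × 0.25 = 0.1025
  M2: 0.29 × 0.02 = 0.0058
  M6: 0.16 × 0.02 = 0.0032
  M5: 0.14 × 0.444 = 0.06216
P(oversize) = 0.1025 + 0.0058 + 0.0032 + 0.06216 = 0.17366 → 0.1737.

0.1737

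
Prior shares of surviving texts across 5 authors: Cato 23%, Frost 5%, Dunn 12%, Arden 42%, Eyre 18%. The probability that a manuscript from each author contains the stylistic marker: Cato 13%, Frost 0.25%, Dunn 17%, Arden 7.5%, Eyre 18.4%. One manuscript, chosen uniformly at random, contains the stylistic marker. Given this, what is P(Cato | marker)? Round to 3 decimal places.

Prior × likelihood for each hypothesis:
  Cato: 0.23 × 0.13 = 0.0299
  Frost: 0.05 × 0.0025 = 0.000125
  Dunn: 0.12 × 0.17 = 0.0204
  Arden: 0.42 × 0.075 = 0.0315
  Eyre: 0.18 × 0.184 = 0.03312
Sum = 0.115045.
P(Cato | evidence) = 0.0299 / 0.115045 ≈ 0.260.

0.260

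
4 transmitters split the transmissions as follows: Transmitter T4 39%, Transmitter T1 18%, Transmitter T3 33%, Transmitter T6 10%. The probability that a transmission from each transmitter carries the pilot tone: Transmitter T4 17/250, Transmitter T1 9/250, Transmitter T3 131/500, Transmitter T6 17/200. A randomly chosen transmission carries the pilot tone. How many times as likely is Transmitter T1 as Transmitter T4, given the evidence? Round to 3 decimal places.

Unnormalized posteriors (prior × likelihood):
  Transmitter T4: 0.39 × 0.068 = 0.02652
  Transmitter T1: 0.18 × 0.036 = 0.00648
  Transmitter T3: 0.33 × 0.262 = 0.08646
  Transmitter T6: 0.1 × 0.085 = 0.0085
Total = 0.12796.
The ratio is 0.00648 / 0.02652 (the normalizer cancels) = 0.244.

0.244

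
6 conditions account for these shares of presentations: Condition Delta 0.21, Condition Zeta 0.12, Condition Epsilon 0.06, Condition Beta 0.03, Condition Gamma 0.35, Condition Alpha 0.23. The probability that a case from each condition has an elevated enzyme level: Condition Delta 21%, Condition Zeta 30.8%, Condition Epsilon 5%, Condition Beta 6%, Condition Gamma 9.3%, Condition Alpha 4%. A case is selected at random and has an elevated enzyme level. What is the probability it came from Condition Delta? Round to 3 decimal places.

0.346

Prior × likelihood for each hypothesis:
  Condition Delta: 0.21 × 0.21 = 0.0441
  Condition Zeta: 0.12 × 0.308 = 0.03696
  Condition Epsilon: 0.06 × 0.05 = 0.003
  Condition Beta: 0.03 × 0.06 = 0.0018
  Condition Gamma: 0.35 × 0.093 = 0.03255
  Condition Alpha: 0.23 × 0.04 = 0.0092
Sum = 0.12761.
P(Condition Delta | evidence) = 0.0441 / 0.12761 ≈ 0.346.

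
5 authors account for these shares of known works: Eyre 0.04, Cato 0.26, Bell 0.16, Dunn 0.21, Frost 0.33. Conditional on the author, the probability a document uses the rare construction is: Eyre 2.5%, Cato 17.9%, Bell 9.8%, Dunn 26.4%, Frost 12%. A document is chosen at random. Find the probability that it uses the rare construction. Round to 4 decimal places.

0.1583

Prior × likelihood for each hypothesis:
  Eyre: 0.04 × 0.025 = 0.001
  Cato: 0.26 × 0.179 = 0.04654
  Bell: 0.16 × 0.098 = 0.01568
  Dunn: 0.21 × 0.264 = 0.05544
  Frost: 0.33 × 0.12 = 0.0396
P(rare-form) = 0.001 + 0.04654 + 0.01568 + 0.05544 + 0.0396 = 0.15826 → 0.1583.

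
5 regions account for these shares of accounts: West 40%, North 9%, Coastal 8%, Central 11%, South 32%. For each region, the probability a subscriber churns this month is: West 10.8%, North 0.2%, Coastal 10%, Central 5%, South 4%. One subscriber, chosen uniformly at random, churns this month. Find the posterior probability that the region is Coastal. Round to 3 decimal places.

0.115

Compute prior × likelihood for every hypothesis:
  West: 0.4 × 0.108 = 0.0432
  North: 0.09 × 0.002 = 0.00018
  Coastal: 0.08 × 0.1 = 0.008
  Central: 0.11 × 0.05 = 0.0055
  South: 0.32 × 0.04 = 0.0128
Sum = 0.06968.
P(Coastal | evidence) = 0.008 / 0.06968 ≈ 0.115.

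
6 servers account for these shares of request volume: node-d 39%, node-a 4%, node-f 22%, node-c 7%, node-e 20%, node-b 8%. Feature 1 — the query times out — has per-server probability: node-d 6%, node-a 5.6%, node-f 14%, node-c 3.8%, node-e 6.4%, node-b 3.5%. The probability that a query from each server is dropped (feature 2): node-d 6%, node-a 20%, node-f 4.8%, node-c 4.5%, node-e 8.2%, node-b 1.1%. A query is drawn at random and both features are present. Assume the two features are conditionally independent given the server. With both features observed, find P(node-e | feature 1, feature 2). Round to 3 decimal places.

0.232

Compute prior × likelihood for every hypothesis:
  node-d: 0.39 × 0.06 × 0.06 = 0.001404
  node-a: 0.04 × 0.056 × 0.2 = 0.000448
  node-f: 0.22 × 0.14 × 0.048 = 0.0014784
  node-c: 0.07 × 0.038 × 0.045 = 0.0001197
  node-e: 0.2 × 0.064 × 0.082 = 0.0010496
  node-b: 0.08 × 0.035 × 0.011 = 0.0000308
Total = 0.0045305.
P(node-e | evidence) = 0.0010496 / 0.0045305 ≈ 0.232.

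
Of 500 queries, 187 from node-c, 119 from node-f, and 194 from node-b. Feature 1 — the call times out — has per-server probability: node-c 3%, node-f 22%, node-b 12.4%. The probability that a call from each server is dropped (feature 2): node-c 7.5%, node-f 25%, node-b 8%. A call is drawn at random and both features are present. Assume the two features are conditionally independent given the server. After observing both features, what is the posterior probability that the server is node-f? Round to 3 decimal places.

Prior × likelihood for each hypothesis:
  node-c: 0.374 × 0.03 × 0.075 = 0.0008415
  node-f: 0.238 × 0.22 × 0.25 = 0.01309
  node-b: 0.388 × 0.124 × 0.08 = 0.00384896
Sum = 0.01778046.
P(node-f | evidence) = 0.01309 / 0.01778046 ≈ 0.736.

0.736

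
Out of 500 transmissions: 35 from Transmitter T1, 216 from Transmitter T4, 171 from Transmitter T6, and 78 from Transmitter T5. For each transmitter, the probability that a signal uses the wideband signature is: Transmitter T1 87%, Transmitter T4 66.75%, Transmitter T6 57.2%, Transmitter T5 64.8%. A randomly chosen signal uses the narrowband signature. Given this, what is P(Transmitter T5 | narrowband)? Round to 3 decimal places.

Taking complements, P(narrowband | each) = Transmitter T1 0.13, Transmitter T4 0.3325, Transmitter T6 0.428, Transmitter T5 0.352.
By Bayes' rule, posterior ∝ prior × likelihood:
  Transmitter T1: 0.07 × 0.13 = 0.0091
  Transmitter T4: 0.432 × 0.3325 = 0.14364
  Transmitter T6: 0.342 × 0.428 = 0.146376
  Transmitter T5: 0.156 × 0.352 = 0.054912
Total = 0.354028.
P(Transmitter T5 | evidence) = 0.054912 / 0.354028 ≈ 0.155.

0.155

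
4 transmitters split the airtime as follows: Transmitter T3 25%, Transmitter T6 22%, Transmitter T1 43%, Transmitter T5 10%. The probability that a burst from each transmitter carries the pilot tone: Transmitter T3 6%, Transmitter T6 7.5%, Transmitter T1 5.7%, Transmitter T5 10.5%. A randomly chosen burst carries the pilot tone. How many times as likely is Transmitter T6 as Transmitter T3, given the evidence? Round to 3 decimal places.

Prior × likelihood for each hypothesis:
  Transmitter T3: 0.25 × 0.06 = 0.015
  Transmitter T6: 0.22 × 0.075 = 0.0165
  Transmitter T1: 0.43 × 0.057 = 0.02451
  Transmitter T5: 0.1 × 0.105 = 0.0105
Total = 0.06651.
The ratio is 0.0165 / 0.015 (the normalizer cancels) = 1.100.

1.100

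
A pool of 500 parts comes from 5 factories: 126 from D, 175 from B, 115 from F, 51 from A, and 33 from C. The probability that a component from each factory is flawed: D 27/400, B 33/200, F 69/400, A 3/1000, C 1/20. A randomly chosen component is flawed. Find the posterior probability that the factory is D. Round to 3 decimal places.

0.144

By Bayes' rule, posterior ∝ prior × likelihood:
  D: 0.252 × 0.0675 = 0.01701
  B: 0.35 × 0.165 = 0.05775
  F: 0.23 × 0.1725 = 0.039675
  A: 0.102 × 0.003 = 0.000306
  C: 0.066 × 0.05 = 0.0033
Normalizing constant = 0.118041.
P(D | evidence) = 0.01701 / 0.118041 ≈ 0.144.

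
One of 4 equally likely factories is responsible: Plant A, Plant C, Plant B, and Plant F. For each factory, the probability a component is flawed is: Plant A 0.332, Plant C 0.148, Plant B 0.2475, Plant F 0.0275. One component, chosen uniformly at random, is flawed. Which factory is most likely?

Since the prior is uniform, the posterior is proportional to the likelihood:
  Plant A: 0.332
  Plant C: 0.148
  Plant B: 0.2475
  Plant F: 0.0275
Sum = 0.755.
Largest term belongs to Plant A, so Plant A is most probable.

Plant A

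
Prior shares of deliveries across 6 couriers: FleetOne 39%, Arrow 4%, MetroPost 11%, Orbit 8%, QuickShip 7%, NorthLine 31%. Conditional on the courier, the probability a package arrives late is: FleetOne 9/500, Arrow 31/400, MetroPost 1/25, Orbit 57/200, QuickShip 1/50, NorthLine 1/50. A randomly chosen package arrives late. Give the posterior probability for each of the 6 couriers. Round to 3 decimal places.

Compute prior × likelihood for every hypothesis:
  FleetOne: 0.39 × 0.018 = 0.00702
  Arrow: 0.04 × 0.0775 = 0.0031
  MetroPost: 0.11 × 0.04 = 0.0044
  Orbit: 0.08 × 0.285 = 0.0228
  QuickShip: 0.07 × 0.02 = 0.0014
  NorthLine: 0.31 × 0.02 = 0.0062
Normalizing constant = 0.04492.
P(FleetOne | late) = 0.00702/0.04492 ≈ 0.156
P(Arrow | late) = 0.0031/0.04492 ≈ 0.069
P(MetroPost | late) = 0.0044/0.04492 ≈ 0.098
P(Orbit | late) = 0.0228/0.04492 ≈ 0.508
P(QuickShip | late) = 0.0014/0.04492 ≈ 0.031
P(NorthLine | late) = 0.0062/0.04492 ≈ 0.138
(Check: 0.156+0.069+0.098+0.508+0.031+0.138 = 1.000.)

FleetOne 0.156, Arrow 0.069, MetroPost 0.098, Orbit 0.508, QuickShip 0.031, NorthLine 0.138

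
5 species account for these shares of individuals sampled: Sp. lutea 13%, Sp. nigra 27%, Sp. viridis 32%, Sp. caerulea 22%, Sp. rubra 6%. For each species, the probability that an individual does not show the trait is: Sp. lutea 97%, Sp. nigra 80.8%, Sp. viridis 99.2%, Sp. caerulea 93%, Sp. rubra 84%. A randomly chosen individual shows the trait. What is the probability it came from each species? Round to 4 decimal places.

Sp. lutea 0.0468, Sp. nigra 0.6223, Sp. viridis 0.0307, Sp. caerulea 0.1849, Sp. rubra 0.1152

Taking complements, P(trait | each) = Sp. lutea 0.03, Sp. nigra 0.192, Sp. viridis 0.008, Sp. caerulea 0.07, Sp. rubra 0.16.
Compute prior × likelihood for every hypothesis:
  Sp. lutea: 0.13 × 0.03 = 0.0039
  Sp. nigra: 0.27 × 0.192 = 0.05184
  Sp. viridis: 0.32 × 0.008 = 0.00256
  Sp. caerulea: 0.22 × 0.07 = 0.0154
  Sp. rubra: 0.06 × 0.16 = 0.0096
Sum = 0.0833.
P(Sp. lutea | trait) = 0.0039/0.0833 ≈ 0.0468
P(Sp. nigra | trait) = 0.05184/0.0833 ≈ 0.6223
P(Sp. viridis | trait) = 0.00256/0.0833 ≈ 0.0307
P(Sp. caerulea | trait) = 0.0154/0.0833 ≈ 0.1849
P(Sp. rubra | trait) = 0.0096/0.0833 ≈ 0.1152
(Check: 0.0468+0.6223+0.0307+0.1849+0.1152 = 0.9999.)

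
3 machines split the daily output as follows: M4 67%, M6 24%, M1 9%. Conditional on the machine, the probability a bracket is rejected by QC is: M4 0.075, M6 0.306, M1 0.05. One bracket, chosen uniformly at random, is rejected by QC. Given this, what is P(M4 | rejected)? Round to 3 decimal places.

0.392

By Bayes' rule, posterior ∝ prior × likelihood:
  M4: 0.67 × 0.075 = 0.05025
  M6: 0.24 × 0.306 = 0.07344
  M1: 0.09 × 0.05 = 0.0045
Total = 0.12819.
P(M4 | evidence) = 0.05025 / 0.12819 ≈ 0.392.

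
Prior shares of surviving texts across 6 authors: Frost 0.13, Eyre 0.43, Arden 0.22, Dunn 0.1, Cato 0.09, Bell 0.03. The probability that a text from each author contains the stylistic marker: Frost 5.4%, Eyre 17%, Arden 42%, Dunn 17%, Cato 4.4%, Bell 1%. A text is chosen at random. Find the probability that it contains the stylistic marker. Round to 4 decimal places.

By Bayes' rule, posterior ∝ prior × likelihood:
  Frost: 0.13 × 0.054 = 0.00702
  Eyre: 0.43 × 0.17 = 0.0731
  Arden: 0.22 × 0.42 = 0.0924
  Dunn: 0.1 × 0.17 = 0.017
  Cato: 0.09 × 0.044 = 0.00396
  Bell: 0.03 × 0.01 = 0.0003
P(marker) = 0.00702 + 0.0731 + 0.0924 + 0.017 + 0.00396 + 0.0003 = 0.19378 → 0.1938.

0.1938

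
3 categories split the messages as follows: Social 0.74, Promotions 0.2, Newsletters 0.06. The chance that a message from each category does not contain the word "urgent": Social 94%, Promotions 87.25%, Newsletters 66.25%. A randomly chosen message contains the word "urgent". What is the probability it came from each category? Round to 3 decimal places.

Social 0.493, Promotions 0.283, Newsletters 0.225

Taking complements, P(urgent-flag | each) = Social 0.06, Promotions 0.1275, Newsletters 0.3375.
Prior × likelihood for each hypothesis:
  Social: 0.74 × 0.06 = 0.0444
  Promotions: 0.2 × 0.1275 = 0.0255
  Newsletters: 0.06 × 0.3375 = 0.02025
Normalizing constant = 0.09015.
P(Social | urgent-flag) = 0.0444/0.09015 ≈ 0.493
P(Promotions | urgent-flag) = 0.0255/0.09015 ≈ 0.283
P(Newsletters | urgent-flag) = 0.02025/0.09015 ≈ 0.225
(Check: 0.493+0.283+0.225 = 1.001.)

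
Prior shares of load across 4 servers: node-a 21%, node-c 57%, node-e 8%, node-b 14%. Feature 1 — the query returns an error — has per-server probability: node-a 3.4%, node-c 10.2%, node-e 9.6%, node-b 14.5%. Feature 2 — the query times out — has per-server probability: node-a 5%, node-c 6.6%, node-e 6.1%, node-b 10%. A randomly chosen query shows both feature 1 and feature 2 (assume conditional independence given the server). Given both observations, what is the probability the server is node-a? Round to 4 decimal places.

Prior × likelihood for each hypothesis:
  node-a: 0.21 × 0.034 × 0.05 = 0.000357
  node-c: 0.57 × 0.102 × 0.066 = 0.00383724
  node-e: 0.08 × 0.096 × 0.061 = 0.00046848
  node-b: 0.14 × 0.145 × 0.1 = 0.00203
Sum = 0.00669272.
P(node-a | evidence) = 0.000357 / 0.00669272 ≈ 0.0533.

0.0533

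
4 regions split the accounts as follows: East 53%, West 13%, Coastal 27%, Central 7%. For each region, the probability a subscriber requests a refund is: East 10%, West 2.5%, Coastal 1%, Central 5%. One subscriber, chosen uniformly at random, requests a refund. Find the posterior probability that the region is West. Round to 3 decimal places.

0.052

By Bayes' rule, posterior ∝ prior × likelihood:
  East: 0.53 × 0.1 = 0.053
  West: 0.13 × 0.025 = 0.00325
  Coastal: 0.27 × 0.01 = 0.0027
  Central: 0.07 × 0.05 = 0.0035
Total = 0.06245.
P(West | evidence) = 0.00325 / 0.06245 ≈ 0.052.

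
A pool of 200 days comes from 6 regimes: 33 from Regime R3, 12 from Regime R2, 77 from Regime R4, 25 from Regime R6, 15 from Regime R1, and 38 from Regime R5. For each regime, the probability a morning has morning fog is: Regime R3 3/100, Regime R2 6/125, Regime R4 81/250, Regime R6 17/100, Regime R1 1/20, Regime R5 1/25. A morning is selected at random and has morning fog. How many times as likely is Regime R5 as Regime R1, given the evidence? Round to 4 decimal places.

2.0267

Prior × likelihood for each hypothesis:
  Regime R3: 0.165 × 0.03 = 0.00495
  Regime R2: 0.06 × 0.048 = 0.00288
  Regime R4: 0.385 × 0.324 = 0.12474
  Regime R6: 0.125 × 0.17 = 0.02125
  Regime R1: 0.075 × 0.05 = 0.00375
  Regime R5: 0.19 × 0.04 = 0.0076
Total = 0.16517.
The ratio is 0.0076 / 0.00375 (the normalizer cancels) = 2.0267.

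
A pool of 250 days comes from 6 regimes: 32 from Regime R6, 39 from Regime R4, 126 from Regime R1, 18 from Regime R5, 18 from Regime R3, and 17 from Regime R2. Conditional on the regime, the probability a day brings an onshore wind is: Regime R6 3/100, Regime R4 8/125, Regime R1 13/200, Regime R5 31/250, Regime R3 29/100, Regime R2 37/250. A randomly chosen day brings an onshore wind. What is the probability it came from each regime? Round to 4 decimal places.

By Bayes' rule, posterior ∝ prior × likelihood:
  Regime R6: 0.128 × 0.03 = 0.00384
  Regime R4: 0.156 × 0.064 = 0.009984
  Regime R1: 0.504 × 0.065 = 0.03276
  Regime R5: 0.072 × 0.124 = 0.008928
  Regime R3: 0.072 × 0.29 = 0.02088
  Regime R2: 0.068 × 0.148 = 0.010064
Normalizing constant = 0.086456.
P(Regime R6 | onshore) = 0.00384/0.086456 ≈ 0.0444
P(Regime R4 | onshore) = 0.009984/0.086456 ≈ 0.1155
P(Regime R1 | onshore) = 0.03276/0.086456 ≈ 0.3789
P(Regime R5 | onshore) = 0.008928/0.086456 ≈ 0.1033
P(Regime R3 | onshore) = 0.02088/0.086456 ≈ 0.2415
P(Regime R2 | onshore) = 0.010064/0.086456 ≈ 0.1164

Regime R6 0.0444, Regime R4 0.1155, Regime R1 0.3789, Regime R5 0.1033, Regime R3 0.2415, Regime R2 0.1164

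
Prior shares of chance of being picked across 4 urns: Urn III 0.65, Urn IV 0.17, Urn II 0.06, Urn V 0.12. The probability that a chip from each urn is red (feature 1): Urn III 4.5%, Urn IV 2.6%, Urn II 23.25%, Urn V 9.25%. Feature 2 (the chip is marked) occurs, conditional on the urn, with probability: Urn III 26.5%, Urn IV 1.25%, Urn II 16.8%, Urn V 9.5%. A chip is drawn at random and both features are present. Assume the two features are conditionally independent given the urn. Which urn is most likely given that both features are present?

Urn III

Unnormalized posteriors (prior × likelihood):
  Urn III: 0.65 × 0.045 × 0.265 = 0.00775125
  Urn IV: 0.17 × 0.026 × 0.0125 = 0.00005525
  Urn II: 0.06 × 0.2325 × 0.168 = 0.0023436
  Urn V: 0.12 × 0.0925 × 0.095 = 0.0010545
Total = 0.0112046.
Largest term belongs to Urn III, so Urn III is most probable.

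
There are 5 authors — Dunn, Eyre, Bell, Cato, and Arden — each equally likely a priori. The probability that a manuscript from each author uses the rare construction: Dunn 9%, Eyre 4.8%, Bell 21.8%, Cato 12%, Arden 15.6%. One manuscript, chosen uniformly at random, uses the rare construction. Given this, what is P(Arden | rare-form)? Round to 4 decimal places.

Since the prior is uniform, the posterior is proportional to the likelihood:
  Dunn: 0.09
  Eyre: 0.048
  Bell: 0.218
  Cato: 0.12
  Arden: 0.156
Normalizing constant = 0.632.
P(Arden | evidence) = 0.156 / 0.632 ≈ 0.2468.

0.2468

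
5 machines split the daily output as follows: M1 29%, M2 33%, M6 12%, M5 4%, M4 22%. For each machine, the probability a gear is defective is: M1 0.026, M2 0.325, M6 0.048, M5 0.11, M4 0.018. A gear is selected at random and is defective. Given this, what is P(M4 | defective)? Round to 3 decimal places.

0.031

By Bayes' rule, posterior ∝ prior × likelihood:
  M1: 0.29 × 0.026 = 0.00754
  M2: 0.33 × 0.325 = 0.10725
  M6: 0.12 × 0.048 = 0.00576
  M5: 0.04 × 0.11 = 0.0044
  M4: 0.22 × 0.018 = 0.00396
Sum = 0.12891.
P(M4 | evidence) = 0.00396 / 0.12891 ≈ 0.031.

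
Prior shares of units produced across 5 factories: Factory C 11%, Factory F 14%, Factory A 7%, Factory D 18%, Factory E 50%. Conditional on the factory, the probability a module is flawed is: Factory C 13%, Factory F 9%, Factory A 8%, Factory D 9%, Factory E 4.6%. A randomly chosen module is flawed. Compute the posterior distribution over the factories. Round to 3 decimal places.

Unnormalized posteriors (prior × likelihood):
  Factory C: 0.11 × 0.13 = 0.0143
  Factory F: 0.14 × 0.09 = 0.0126
  Factory A: 0.07 × 0.08 = 0.0056
  Factory D: 0.18 × 0.09 = 0.0162
  Factory E: 0.5 × 0.046 = 0.023
Sum = 0.0717.
P(Factory C | flawed) = 0.0143/0.0717 ≈ 0.199
P(Factory F | flawed) = 0.0126/0.0717 ≈ 0.176
P(Factory A | flawed) = 0.0056/0.0717 ≈ 0.078
P(Factory D | flawed) = 0.0162/0.0717 ≈ 0.226
P(Factory E | flawed) = 0.023/0.0717 ≈ 0.321
(Check: 0.199+0.176+0.078+0.226+0.321 = 1.000.)

Factory C 0.199, Factory F 0.176, Factory A 0.078, Factory D 0.226, Factory E 0.321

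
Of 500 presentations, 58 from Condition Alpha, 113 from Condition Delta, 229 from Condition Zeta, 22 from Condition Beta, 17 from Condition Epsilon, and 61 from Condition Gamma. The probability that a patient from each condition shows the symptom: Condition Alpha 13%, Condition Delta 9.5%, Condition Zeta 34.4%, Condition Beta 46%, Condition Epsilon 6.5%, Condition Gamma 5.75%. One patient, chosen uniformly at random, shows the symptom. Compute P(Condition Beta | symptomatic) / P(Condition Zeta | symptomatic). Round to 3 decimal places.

0.128

Prior × likelihood for each hypothesis:
  Condition Alpha: 0.116 × 0.13 = 0.01508
  Condition Delta: 0.226 × 0.095 = 0.02147
  Condition Zeta: 0.458 × 0.344 = 0.157552
  Condition Beta: 0.044 × 0.46 = 0.02024
  Condition Epsilon: 0.034 × 0.065 = 0.00221
  Condition Gamma: 0.122 × 0.0575 = 0.007015
Normalizing constant = 0.223567.
The ratio is 0.02024 / 0.157552 (the normalizer cancels) = 0.128.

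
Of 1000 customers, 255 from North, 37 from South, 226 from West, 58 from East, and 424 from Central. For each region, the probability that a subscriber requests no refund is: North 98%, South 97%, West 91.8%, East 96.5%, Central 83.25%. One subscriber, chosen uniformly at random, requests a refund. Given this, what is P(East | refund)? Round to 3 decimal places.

Taking complements, P(refund | each) = North 0.02, South 0.03, West 0.082, East 0.035, Central 0.1675.
By Bayes' rule, posterior ∝ prior × likelihood:
  North: 0.255 × 0.02 = 0.0051
  South: 0.037 × 0.03 = 0.00111
  West: 0.226 × 0.082 = 0.018532
  East: 0.058 × 0.035 = 0.00203
  Central: 0.424 × 0.1675 = 0.07102
Sum = 0.097792.
P(East | evidence) = 0.00203 / 0.097792 ≈ 0.021.

0.021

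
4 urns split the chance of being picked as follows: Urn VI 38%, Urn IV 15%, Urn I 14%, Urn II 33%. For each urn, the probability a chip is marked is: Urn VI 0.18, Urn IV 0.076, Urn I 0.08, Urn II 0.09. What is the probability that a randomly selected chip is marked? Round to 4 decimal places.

Compute prior × likelihood for every hypothesis:
  Urn VI: 0.38 × 0.18 = 0.0684
  Urn IV: 0.15 × 0.076 = 0.0114
  Urn I: 0.14 × 0.08 = 0.0112
  Urn II: 0.33 × 0.09 = 0.0297
P(marked) = 0.0684 + 0.0114 + 0.0112 + 0.0297 = 0.1207 → 0.1207.

0.1207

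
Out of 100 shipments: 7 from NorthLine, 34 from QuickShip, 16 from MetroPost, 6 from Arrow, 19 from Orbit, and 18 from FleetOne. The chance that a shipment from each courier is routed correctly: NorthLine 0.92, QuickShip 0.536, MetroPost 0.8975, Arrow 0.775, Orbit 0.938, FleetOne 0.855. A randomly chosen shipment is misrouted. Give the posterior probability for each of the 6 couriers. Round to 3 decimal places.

NorthLine 0.024, QuickShip 0.683, MetroPost 0.071, Arrow 0.058, Orbit 0.051, FleetOne 0.113

Taking complements, P(misrouted | each) = NorthLine 0.08, QuickShip 0.464, MetroPost 0.1025, Arrow 0.225, Orbit 0.062, FleetOne 0.145.
Prior × likelihood for each hypothesis:
  NorthLine: 0.07 × 0.08 = 0.0056
  QuickShip: 0.34 × 0.464 = 0.15776
  MetroPost: 0.16 × 0.1025 = 0.0164
  Arrow: 0.06 × 0.225 = 0.0135
  Orbit: 0.19 × 0.062 = 0.01178
  FleetOne: 0.18 × 0.145 = 0.0261
Total = 0.23114.
P(NorthLine | misrouted) = 0.0056/0.23114 ≈ 0.024
P(QuickShip | misrouted) = 0.15776/0.23114 ≈ 0.683
P(MetroPost | misrouted) = 0.0164/0.23114 ≈ 0.071
P(Arrow | misrouted) = 0.0135/0.23114 ≈ 0.058
P(Orbit | misrouted) = 0.01178/0.23114 ≈ 0.051
P(FleetOne | misrouted) = 0.0261/0.23114 ≈ 0.113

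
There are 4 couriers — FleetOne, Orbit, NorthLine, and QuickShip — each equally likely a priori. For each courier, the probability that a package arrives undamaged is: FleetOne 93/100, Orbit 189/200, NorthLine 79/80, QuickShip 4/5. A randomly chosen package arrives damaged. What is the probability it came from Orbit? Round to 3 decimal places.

Taking complements, P(damaged | each) = FleetOne 0.07, Orbit 0.055, NorthLine 0.0125, QuickShip 0.2.
With a uniform prior (1/4 each), posterior ∝ likelihood:
  FleetOne: 0.07
  Orbit: 0.055
  NorthLine: 0.0125
  QuickShip: 0.2
Sum = 0.3375.
P(Orbit | evidence) = 0.055 / 0.3375 ≈ 0.163.

0.163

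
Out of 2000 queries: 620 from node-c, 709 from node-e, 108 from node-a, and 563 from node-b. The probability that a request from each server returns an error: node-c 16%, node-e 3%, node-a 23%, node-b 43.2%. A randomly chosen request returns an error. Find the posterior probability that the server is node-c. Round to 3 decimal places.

Prior × likelihood for each hypothesis:
  node-c: 0.31 × 0.16 = 0.0496
  node-e: 0.3545 × 0.03 = 0.010635
  node-a: 0.054 × 0.23 = 0.01242
  node-b: 0.2815 × 0.432 = 0.121608
Normalizing constant = 0.194263.
P(node-c | evidence) = 0.0496 / 0.194263 ≈ 0.255.

0.255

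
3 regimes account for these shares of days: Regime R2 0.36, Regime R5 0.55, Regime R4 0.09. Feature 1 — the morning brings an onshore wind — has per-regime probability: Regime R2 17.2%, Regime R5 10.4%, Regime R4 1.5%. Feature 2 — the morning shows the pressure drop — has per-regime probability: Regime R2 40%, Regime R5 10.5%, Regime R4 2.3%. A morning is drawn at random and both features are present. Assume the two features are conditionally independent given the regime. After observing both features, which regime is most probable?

Regime R2

Prior × likelihood for each hypothesis:
  Regime R2: 0.36 × 0.172 × 0.4 = 0.024768
  Regime R5: 0.55 × 0.104 × 0.105 = 0.006006
  Regime R4: 0.09 × 0.015 × 0.023 = 0.00003105
Normalizing constant = 0.03080505.
Largest term belongs to Regime R2, so Regime R2 is most probable.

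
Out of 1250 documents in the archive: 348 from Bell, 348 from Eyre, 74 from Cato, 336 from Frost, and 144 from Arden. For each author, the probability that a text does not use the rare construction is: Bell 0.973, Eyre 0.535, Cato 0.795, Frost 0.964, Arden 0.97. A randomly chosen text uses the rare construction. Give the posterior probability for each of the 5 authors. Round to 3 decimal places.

Bell 0.046, Eyre 0.798, Cato 0.075, Frost 0.060, Arden 0.021

Taking complements, P(rare-form | each) = Bell 0.027, Eyre 0.465, Cato 0.205, Frost 0.036, Arden 0.03.
Compute prior × likelihood for every hypothesis:
  Bell: 0.2784 × 0.027 = 0.0075168
  Eyre: 0.2784 × 0.465 = 0.129456
  Cato: 0.0592 × 0.205 = 0.012136
  Frost: 0.2688 × 0.036 = 0.0096768
  Arden: 0.1152 × 0.03 = 0.003456
Normalizing constant = 0.1622416.
P(Bell | rare-form) = 0.0075168/0.1622416 ≈ 0.046
P(Eyre | rare-form) = 0.129456/0.1622416 ≈ 0.798
P(Cato | rare-form) = 0.012136/0.1622416 ≈ 0.075
P(Frost | rare-form) = 0.0096768/0.1622416 ≈ 0.060
P(Arden | rare-form) = 0.003456/0.1622416 ≈ 0.021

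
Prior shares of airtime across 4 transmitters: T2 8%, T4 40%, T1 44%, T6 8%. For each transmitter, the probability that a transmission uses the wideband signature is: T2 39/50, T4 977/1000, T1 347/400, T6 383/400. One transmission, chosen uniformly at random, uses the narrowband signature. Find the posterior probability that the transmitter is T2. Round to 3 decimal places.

0.199

Taking complements, P(narrowband | each) = T2 0.22, T4 0.023, T1 0.1325, T6 0.0425.
By Bayes' rule, posterior ∝ prior × likelihood:
  T2: 0.08 × 0.22 = 0.0176
  T4: 0.4 × 0.023 = 0.0092
  T1: 0.44 × 0.1325 = 0.0583
  T6: 0.08 × 0.0425 = 0.0034
Sum = 0.0885.
P(T2 | evidence) = 0.0176 / 0.0885 ≈ 0.199.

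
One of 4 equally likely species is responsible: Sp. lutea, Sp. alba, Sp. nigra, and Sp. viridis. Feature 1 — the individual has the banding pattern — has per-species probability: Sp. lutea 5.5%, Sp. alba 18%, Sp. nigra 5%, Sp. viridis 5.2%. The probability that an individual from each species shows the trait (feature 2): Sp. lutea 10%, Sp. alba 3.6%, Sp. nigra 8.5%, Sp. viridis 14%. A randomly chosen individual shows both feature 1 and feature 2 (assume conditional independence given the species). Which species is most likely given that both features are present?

Sp. viridis

With a uniform prior (1/4 each), posterior ∝ likelihood:
  Sp. lutea: 0.055 × 0.1 = 0.0055
  Sp. alba: 0.18 × 0.036 = 0.00648
  Sp. nigra: 0.05 × 0.085 = 0.00425
  Sp. viridis: 0.052 × 0.14 = 0.00728
Total = 0.02351.
Largest term belongs to Sp. viridis, so Sp. viridis is most probable.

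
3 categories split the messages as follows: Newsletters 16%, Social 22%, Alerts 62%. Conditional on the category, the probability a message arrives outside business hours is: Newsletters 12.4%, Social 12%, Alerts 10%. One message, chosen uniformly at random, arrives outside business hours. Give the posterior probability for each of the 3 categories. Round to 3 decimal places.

Unnormalized posteriors (prior × likelihood):
  Newsletters: 0.16 × 0.124 = 0.01984
  Social: 0.22 × 0.12 = 0.0264
  Alerts: 0.62 × 0.1 = 0.062
Sum = 0.10824.
P(Newsletters | off-hours) = 0.01984/0.10824 ≈ 0.183
P(Social | off-hours) = 0.0264/0.10824 ≈ 0.244
P(Alerts | off-hours) = 0.062/0.10824 ≈ 0.573
(Check: 0.183+0.244+0.573 = 1.000.)

Newsletters 0.183, Social 0.244, Alerts 0.573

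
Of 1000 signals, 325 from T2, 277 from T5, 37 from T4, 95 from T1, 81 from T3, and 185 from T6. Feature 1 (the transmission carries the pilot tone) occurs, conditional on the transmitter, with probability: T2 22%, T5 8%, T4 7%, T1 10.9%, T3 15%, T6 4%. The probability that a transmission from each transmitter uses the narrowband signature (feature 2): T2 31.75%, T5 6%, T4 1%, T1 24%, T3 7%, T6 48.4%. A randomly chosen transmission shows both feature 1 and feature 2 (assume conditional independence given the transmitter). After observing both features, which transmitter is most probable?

Unnormalized posteriors (prior × likelihood):
  T2: 0.325 × 0.22 × 0.3175 = 0.02270125
  T5: 0.277 × 0.08 × 0.06 = 0.0013296
  T4: 0.037 × 0.07 × 0.01 = 0.0000259
  T1: 0.095 × 0.109 × 0.24 = 0.0024852
  T3: 0.081 × 0.15 × 0.07 = 0.0008505
  T6: 0.185 × 0.04 × 0.484 = 0.0035816
Normalizing constant = 0.03097405.
Largest term belongs to T2, so T2 is most probable.

T2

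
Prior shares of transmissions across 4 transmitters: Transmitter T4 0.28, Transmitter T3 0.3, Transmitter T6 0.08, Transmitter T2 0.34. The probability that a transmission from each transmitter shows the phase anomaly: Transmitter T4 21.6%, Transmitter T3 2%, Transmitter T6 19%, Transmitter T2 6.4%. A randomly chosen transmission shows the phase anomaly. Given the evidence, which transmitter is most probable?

Transmitter T4

Compute prior × likelihood for every hypothesis:
  Transmitter T4: 0.28 × 0.216 = 0.06048
  Transmitter T3: 0.3 × 0.02 = 0.006
  Transmitter T6: 0.08 × 0.19 = 0.0152
  Transmitter T2: 0.34 × 0.064 = 0.02176
Total = 0.10344.
Largest term belongs to Transmitter T4, so Transmitter T4 is most probable.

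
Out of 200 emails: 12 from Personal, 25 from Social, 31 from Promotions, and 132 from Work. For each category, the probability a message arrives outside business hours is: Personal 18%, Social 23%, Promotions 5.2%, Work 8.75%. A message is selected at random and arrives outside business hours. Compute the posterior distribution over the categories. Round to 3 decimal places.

Personal 0.103, Social 0.273, Promotions 0.076, Work 0.548

By Bayes' rule, posterior ∝ prior × likelihood:
  Personal: 0.06 × 0.18 = 0.0108
  Social: 0.125 × 0.23 = 0.02875
  Promotions: 0.155 × 0.052 = 0.00806
  Work: 0.66 × 0.0875 = 0.05775
Normalizing constant = 0.10536.
P(Personal | off-hours) = 0.0108/0.10536 ≈ 0.103
P(Social | off-hours) = 0.02875/0.10536 ≈ 0.273
P(Promotions | off-hours) = 0.00806/0.10536 ≈ 0.076
P(Work | off-hours) = 0.05775/0.10536 ≈ 0.548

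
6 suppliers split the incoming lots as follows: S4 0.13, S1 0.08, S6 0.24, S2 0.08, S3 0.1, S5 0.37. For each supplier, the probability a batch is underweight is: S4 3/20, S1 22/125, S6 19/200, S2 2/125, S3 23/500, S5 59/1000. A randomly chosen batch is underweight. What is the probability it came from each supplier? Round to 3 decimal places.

By Bayes' rule, posterior ∝ prior × likelihood:
  S4: 0.13 × 0.15 = 0.0195
  S1: 0.08 × 0.176 = 0.01408
  S6: 0.24 × 0.095 = 0.0228
  S2: 0.08 × 0.016 = 0.00128
  S3: 0.1 × 0.046 = 0.0046
  S5: 0.37 × 0.059 = 0.02183
Total = 0.08409.
P(S4 | underweight) = 0.0195/0.08409 ≈ 0.232
P(S1 | underweight) = 0.01408/0.08409 ≈ 0.167
P(S6 | underweight) = 0.0228/0.08409 ≈ 0.271
P(S2 | underweight) = 0.00128/0.08409 ≈ 0.015
P(S3 | underweight) = 0.0046/0.08409 ≈ 0.055
P(S5 | underweight) = 0.02183/0.08409 ≈ 0.260

S4 0.232, S1 0.167, S6 0.271, S2 0.015, S3 0.055, S5 0.260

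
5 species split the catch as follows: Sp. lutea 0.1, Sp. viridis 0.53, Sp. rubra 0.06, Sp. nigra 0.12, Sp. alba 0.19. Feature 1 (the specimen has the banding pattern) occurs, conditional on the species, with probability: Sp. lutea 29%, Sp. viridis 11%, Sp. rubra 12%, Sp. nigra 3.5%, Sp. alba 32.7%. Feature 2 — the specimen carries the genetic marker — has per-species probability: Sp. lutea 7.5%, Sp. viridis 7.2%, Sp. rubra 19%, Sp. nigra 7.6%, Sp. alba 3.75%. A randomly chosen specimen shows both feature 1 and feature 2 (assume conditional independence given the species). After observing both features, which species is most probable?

Sp. viridis

By Bayes' rule, posterior ∝ prior × likelihood:
  Sp. lutea: 0.1 × 0.29 × 0.075 = 0.002175
  Sp. viridis: 0.53 × 0.11 × 0.072 = 0.0041976
  Sp. rubra: 0.06 × 0.12 × 0.19 = 0.001368
  Sp. nigra: 0.12 × 0.035 × 0.076 = 0.0003192
  Sp. alba: 0.19 × 0.327 × 0.0375 = 0.002329875
Sum = 0.010389675.
Largest term belongs to Sp. viridis, so Sp. viridis is most probable.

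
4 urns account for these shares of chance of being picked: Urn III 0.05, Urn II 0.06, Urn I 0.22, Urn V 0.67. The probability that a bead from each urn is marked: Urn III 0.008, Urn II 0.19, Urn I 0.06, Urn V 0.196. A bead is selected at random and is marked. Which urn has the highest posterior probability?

By Bayes' rule, posterior ∝ prior × likelihood:
  Urn III: 0.05 × 0.008 = 0.0004
  Urn II: 0.06 × 0.19 = 0.0114
  Urn I: 0.22 × 0.06 = 0.0132
  Urn V: 0.67 × 0.196 = 0.13132
Total = 0.15632.
Largest term belongs to Urn V, so Urn V is most probable.

Urn V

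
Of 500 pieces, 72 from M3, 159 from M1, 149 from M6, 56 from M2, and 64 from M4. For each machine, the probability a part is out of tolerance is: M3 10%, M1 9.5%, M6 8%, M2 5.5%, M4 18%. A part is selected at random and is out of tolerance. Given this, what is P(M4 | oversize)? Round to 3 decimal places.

Unnormalized posteriors (prior × likelihood):
  M3: 0.144 × 0.1 = 0.0144
  M1: 0.318 × 0.095 = 0.03021
  M6: 0.298 × 0.08 = 0.02384
  M2: 0.112 × 0.055 = 0.00616
  M4: 0.128 × 0.18 = 0.02304
Normalizing constant = 0.09765.
P(M4 | evidence) = 0.02304 / 0.09765 ≈ 0.236.

0.236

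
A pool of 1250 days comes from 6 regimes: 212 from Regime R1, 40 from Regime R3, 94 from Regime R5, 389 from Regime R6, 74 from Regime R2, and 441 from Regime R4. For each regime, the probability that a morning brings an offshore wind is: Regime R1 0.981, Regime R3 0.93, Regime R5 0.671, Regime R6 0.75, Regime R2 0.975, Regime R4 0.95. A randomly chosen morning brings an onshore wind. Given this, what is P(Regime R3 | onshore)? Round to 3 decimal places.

Taking complements, P(onshore | each) = Regime R1 0.019, Regime R3 0.07, Regime R5 0.329, Regime R6 0.25, Regime R2 0.025, Regime R4 0.05.
Prior × likelihood for each hypothesis:
  Regime R1: 0.1696 × 0.019 = 0.0032224
  Regime R3: 0.032 × 0.07 = 0.00224
  Regime R5: 0.0752 × 0.329 = 0.0247408
  Regime R6: 0.3112 × 0.25 = 0.0778
  Regime R2: 0.0592 × 0.025 = 0.00148
  Regime R4: 0.3528 × 0.05 = 0.01764
Normalizing constant = 0.1271232.
P(Regime R3 | evidence) = 0.00224 / 0.1271232 ≈ 0.018.

0.018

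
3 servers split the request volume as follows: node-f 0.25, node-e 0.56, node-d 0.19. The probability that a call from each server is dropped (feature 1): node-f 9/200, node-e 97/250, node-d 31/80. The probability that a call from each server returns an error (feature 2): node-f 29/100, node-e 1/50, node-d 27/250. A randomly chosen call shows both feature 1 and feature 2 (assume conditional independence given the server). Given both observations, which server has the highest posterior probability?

node-d

By Bayes' rule, posterior ∝ prior × likelihood:
  node-f: 0.25 × 0.045 × 0.29 = 0.0032625
  node-e: 0.56 × 0.388 × 0.02 = 0.0043456
  node-d: 0.19 × 0.3875 × 0.108 = 0.0079515
Normalizing constant = 0.0155596.
Largest term belongs to node-d, so node-d is most probable.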